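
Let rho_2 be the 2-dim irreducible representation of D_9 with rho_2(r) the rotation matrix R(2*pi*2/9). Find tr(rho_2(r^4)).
chi_{rho_2}(r^4) = 2*cos(2*pi*2*4/9) = 2*cos(2*pi/9)

rho_2(r^4) is rotation by angle 2*pi*2*4/9, whose trace is 2*cos(2*pi*2*4/9) = 2*cos(2*pi/9).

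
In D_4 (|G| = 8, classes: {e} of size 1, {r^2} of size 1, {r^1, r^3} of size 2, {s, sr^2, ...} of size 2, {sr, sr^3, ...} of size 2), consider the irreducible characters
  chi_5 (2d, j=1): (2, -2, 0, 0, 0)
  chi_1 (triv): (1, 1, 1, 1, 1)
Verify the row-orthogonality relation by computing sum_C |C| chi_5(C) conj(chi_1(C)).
Sum = 0; so <chi_5, chi_1> = 0 (distinct irreducibles are orthogonal).

Derivation: Compute term by term over conjugacy classes (|C| * chi_5(C) * conj(chi_1(C))):
  1*(2)*conj(1) + 1*(-2)*conj(1) + 2*(0)*conj(1) + 2*(0)*conj(1) + 2*(0)*conj(1)
  = (2) + (-2) + (0) + (0) + (0)
  = 0.
Dividing by |G| = 8 gives 0/8 = 0, matching the row-orthogonality relation <chi_5, chi_1> = [chi_5 = chi_1].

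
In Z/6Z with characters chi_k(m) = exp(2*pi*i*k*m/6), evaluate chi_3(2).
chi_3(2) = zeta_6^6 = 1

Details: chi_3(2) = zeta_6^(3*2) = zeta_6^6. Since zeta_6^6 = 1, this equals zeta_6^0 = exp(2*pi*i*0/6) = 1.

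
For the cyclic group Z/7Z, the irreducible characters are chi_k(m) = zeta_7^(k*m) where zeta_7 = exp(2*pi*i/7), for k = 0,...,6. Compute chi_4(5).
chi_4(5) = zeta_7^20 = exp(-2*I*pi/7)

Proof sketch: chi_4(5) = zeta_7^(4*5) = zeta_7^20. Since zeta_7^7 = 1, this equals zeta_7^6 = exp(2*pi*i*6/7) = exp(-2*I*pi/7).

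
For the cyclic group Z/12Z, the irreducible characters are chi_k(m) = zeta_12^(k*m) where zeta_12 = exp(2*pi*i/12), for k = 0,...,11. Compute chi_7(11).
chi_7(11) = zeta_12^77 = exp(5*I*pi/6)

Details: chi_7(11) = zeta_12^(7*11) = zeta_12^77. Since zeta_12^12 = 1, this equals zeta_12^5 = exp(2*pi*i*5/12) = exp(5*I*pi/6).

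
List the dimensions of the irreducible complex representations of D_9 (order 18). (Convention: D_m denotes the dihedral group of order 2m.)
Dimensions: 1, 1, 2, 2, 2, 2

Argument: There are 6 irreducibles (= number of conjugacy classes). Their dimensions d_i satisfy sum d_i^2 = |G| = 18: 1 + 1 + 4 + 4 + 4 + 4 = 18.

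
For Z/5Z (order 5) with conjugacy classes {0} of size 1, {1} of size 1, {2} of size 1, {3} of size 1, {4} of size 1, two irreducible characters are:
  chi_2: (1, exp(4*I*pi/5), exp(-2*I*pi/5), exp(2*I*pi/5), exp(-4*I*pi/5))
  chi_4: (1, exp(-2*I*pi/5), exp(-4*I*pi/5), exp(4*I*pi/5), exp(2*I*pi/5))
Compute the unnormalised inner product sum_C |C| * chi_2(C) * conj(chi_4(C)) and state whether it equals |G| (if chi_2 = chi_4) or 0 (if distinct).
Sum = 0; so <chi_2, chi_4> = 0 (distinct irreducibles are orthogonal).

Working: Compute term by term over conjugacy classes (|C| * chi_2(C) * conj(chi_4(C))):
  1*(1)*conj(1) + 1*(exp(4*I*pi/5))*conj(exp(-2*I*pi/5)) + 1*(exp(-2*I*pi/5))*conj(exp(-4*I*pi/5)) + 1*(exp(2*I*pi/5))*conj(exp(4*I*pi/5)) + 1*(exp(-4*I*pi/5))*conj(exp(2*I*pi/5))
  = (1) + (exp(-4*I*pi/5)) + (exp(2*I*pi/5)) + (exp(-2*I*pi/5)) + (exp(4*I*pi/5))
  = 0.
(Exp terms are combined using exp(i*s)*conj(exp(i*t)) = exp(i*(s-t)), and sums of them are collapsed using the identity that for every m > 1 the m distinct m-th roots of unity sum to 0, e.g. 1 + exp(2*I*pi/3) + exp(-2*I*pi/3) = 0.)
Dividing by |G| = 5 gives 0/5 = 0, matching the row-orthogonality relation <chi_2, chi_4> = [chi_2 = chi_4].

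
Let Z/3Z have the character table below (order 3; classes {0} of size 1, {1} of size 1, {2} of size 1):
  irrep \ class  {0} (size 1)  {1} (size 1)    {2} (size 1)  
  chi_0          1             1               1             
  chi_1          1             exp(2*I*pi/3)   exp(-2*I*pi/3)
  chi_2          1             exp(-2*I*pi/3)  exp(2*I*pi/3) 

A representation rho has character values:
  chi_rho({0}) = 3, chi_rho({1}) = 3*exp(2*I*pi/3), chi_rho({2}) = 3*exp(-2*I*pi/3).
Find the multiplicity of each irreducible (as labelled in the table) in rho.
Multiplicities: chi_0: 0, chi_1: 3, chi_2: 0.

Proof sketch: Use <chi_rho, chi> = (1/|G|) sum_C |C| * chi_rho(C) * conj(chi(C)) with |G| = 3 for each irreducible chi in the table:
  <chi_rho, chi_0> = (1/3)[1*(3)*conj(1) + 1*(3*exp(2*I*pi/3))*conj(1) + 1*(3*exp(-2*I*pi/3))*conj(1)]
      = (1/3)[(3) + (3*exp(2*I*pi/3)) + (3*exp(-2*I*pi/3))] = 0/3 = 0
  <chi_rho, chi_1> = (1/3)[1*(3)*conj(1) + 1*(3*exp(2*I*pi/3))*conj(exp(2*I*pi/3)) + 1*(3*exp(-2*I*pi/3))*conj(exp(-2*I*pi/3))]
      = (1/3)[(3) + (3) + (3)] = 9/3 = 3
  <chi_rho, chi_2> = (1/3)[1*(3)*conj(1) + 1*(3*exp(2*I*pi/3))*conj(exp(-2*I*pi/3)) + 1*(3*exp(-2*I*pi/3))*conj(exp(2*I*pi/3))]
      = (1/3)[(3) + (3*exp(-2*I*pi/3)) + (3*exp(2*I*pi/3))] = 0/3 = 0
(Exp terms are combined using exp(i*s)*conj(exp(i*t)) = exp(i*(s-t)), and sums of them are collapsed using the identity that for every m > 1 the m distinct m-th roots of unity sum to 0, e.g. 1 + exp(2*I*pi/3) + exp(-2*I*pi/3) = 0.)
Dimension check: dim(rho) = sum (mult * dim) = 0*1 + 3*1 + 0*1 = 3 = chi_rho(e) = 3.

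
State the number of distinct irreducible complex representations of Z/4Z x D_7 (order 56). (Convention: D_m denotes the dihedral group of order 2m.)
20

Reasoning: The number of irreducible complex representations of a finite group equals its number of conjugacy classes. For a direct product, #classes(G x H) = #classes(G) * #classes(H). Z/4Z has 4 classes (abelian), D_7 has 5 classes, so 4 * 5 = 20, so Z/4Z x D_7 (order 56) has exactly 20 irreducible complex representations.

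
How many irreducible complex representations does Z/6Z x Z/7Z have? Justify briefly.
42

Why: The number of irreducible complex representations of a finite group equals its number of conjugacy classes. Z/6Z x Z/7Z is abelian of order 42, so every element is its own conjugacy class: 42 classes, so Z/6Z x Z/7Z (order 42) has exactly 42 irreducible complex representations.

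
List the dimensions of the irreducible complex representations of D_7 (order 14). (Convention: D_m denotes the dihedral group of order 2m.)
Dimensions: 1, 1, 2, 2, 2

Argument: There are 5 irreducibles (= number of conjugacy classes). Their dimensions d_i satisfy sum d_i^2 = |G| = 14: 1 + 1 + 4 + 4 + 4 = 14.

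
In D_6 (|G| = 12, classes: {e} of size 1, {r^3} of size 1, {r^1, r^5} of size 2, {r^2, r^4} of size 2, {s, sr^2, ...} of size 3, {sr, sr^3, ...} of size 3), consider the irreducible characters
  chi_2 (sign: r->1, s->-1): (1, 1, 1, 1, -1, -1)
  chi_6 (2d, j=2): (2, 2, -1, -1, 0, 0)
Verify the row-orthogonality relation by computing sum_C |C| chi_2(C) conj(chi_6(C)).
Sum = 0; so <chi_2, chi_6> = 0 (distinct irreducibles are orthogonal).

Derivation: Compute term by term over conjugacy classes (|C| * chi_2(C) * conj(chi_6(C))):
  1*(1)*conj(2) + 1*(1)*conj(2) + 2*(1)*conj(-1) + 2*(1)*conj(-1) + 3*(-1)*conj(0) + 3*(-1)*conj(0)
  = (2) + (2) + (-2) + (-2) + (0) + (0)
  = 0.
Dividing by |G| = 12 gives 0/12 = 0, matching the row-orthogonality relation <chi_2, chi_6> = [chi_2 = chi_6].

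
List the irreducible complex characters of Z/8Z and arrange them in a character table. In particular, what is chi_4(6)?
Character table of Z/8Z (irreps indexed chi_0,...,chi_7 with chi_k(m) = zeta_8^(k*m), zeta_8 = exp(2*pi*i/8)):
  irrep \ class  {0} (size 1)  {1} (size 1)    {2} (size 1)  {3} (size 1)    {4} (size 1)  {5} (size 1)    {6} (size 1)  {7} (size 1)  
  chi_0          1             1               1             1               1             1               1             1             
  chi_1          1             exp(I*pi/4)     I             exp(3*I*pi/4)   -1            exp(-3*I*pi/4)  -I            exp(-I*pi/4)  
  chi_2          1             I               -1            -I              1             I               -1            -I            
  chi_3          1             exp(3*I*pi/4)   -I            exp(I*pi/4)     -1            exp(-I*pi/4)    I             exp(-3*I*pi/4)
  chi_4          1             -1              1             -1              1             -1              1             -1            
  chi_5          1             exp(-3*I*pi/4)  I             exp(-I*pi/4)    -1            exp(I*pi/4)     -I            exp(3*I*pi/4) 
  chi_6          1             -I              -1            I               1             -I              -1            I             
  chi_7          1             exp(-I*pi/4)    -I            exp(-3*I*pi/4)  -1            exp(3*I*pi/4)   I             exp(I*pi/4)   

Spot check: chi_4(6) = zeta_8^(4*6) = zeta_8^24 = 1.

Z/8Z is abelian, so all 8 irreducible complex representations are 1-dimensional. They are given by chi_k(m) = zeta_8^(k*m) for k = 0,...,7. Row orthogonality: sum_m chi_k(m) conj(chi_l(m)) = 8 * [k = l].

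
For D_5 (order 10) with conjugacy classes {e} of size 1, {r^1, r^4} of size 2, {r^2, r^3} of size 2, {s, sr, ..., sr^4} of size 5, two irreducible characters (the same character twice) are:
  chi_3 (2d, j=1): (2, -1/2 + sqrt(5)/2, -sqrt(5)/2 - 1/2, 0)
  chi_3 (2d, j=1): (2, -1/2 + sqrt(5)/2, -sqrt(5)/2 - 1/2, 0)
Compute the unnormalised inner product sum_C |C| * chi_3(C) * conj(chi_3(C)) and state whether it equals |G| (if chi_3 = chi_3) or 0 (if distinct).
Sum = 10 = |G| = 10; so <chi_3, chi_3> = 1 (norm-1 confirms irreducibility).

Why: Compute term by term over conjugacy classes (|C| * chi_3(C) * conj(chi_3(C))):
  1*(2)*conj(2) + 2*(-1/2 + sqrt(5)/2)*conj(-1/2 + sqrt(5)/2) + 2*(-sqrt(5)/2 - 1/2)*conj(-sqrt(5)/2 - 1/2) + 5*(0)*conj(0)
  = (4) + (3 - sqrt(5)) + (sqrt(5) + 3) + (0)
  = 10.
Dividing by |G| = 10 gives 10/10 = 1, matching the row-orthogonality relation <chi_3, chi_3> = [chi_3 = chi_3].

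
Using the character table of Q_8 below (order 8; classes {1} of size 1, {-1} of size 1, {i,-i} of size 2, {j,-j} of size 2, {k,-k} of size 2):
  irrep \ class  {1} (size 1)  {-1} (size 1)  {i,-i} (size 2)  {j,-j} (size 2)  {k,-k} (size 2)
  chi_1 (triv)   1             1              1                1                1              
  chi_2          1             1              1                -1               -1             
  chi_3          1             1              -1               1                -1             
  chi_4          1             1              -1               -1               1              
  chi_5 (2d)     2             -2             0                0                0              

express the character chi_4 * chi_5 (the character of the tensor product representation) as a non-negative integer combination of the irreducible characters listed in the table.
chi_4 tensor chi_5 = chi_5 (all other irreducibles have multiplicity 0).

Explanation: The character of a tensor product is the pointwise product (chi_4 * chi_5)(C) = chi_4(C) * chi_5(C):
  {1}: (1)*(2), {-1}: (1)*(-2), {i,-i}: (-1)*(0), {j,-j}: (-1)*(0), {k,-k}: (1)*(0)
so (chi_4 * chi_5) takes values
  {1} -> 2, {-1} -> -2, {i,-i} -> 0, {j,-j} -> 0, {k,-k} -> 0.
Now take the inner product of this character with each irreducible chi from the table, <chi_4*chi_5, chi> = (1/8) sum_C |C| (chi_4*chi_5)(C) conj(chi(C)):
  <chi_4*chi_5, chi_1> = (1/8)[1*(2)*conj(1) + 1*(-2)*conj(1) + 2*(0)*conj(1) + 2*(0)*conj(1) + 2*(0)*conj(1)]
      = (1/8)[(2) + (-2) + (0) + (0) + (0)] = 0/8 = 0
  <chi_4*chi_5, chi_2> = (1/8)[1*(2)*conj(1) + 1*(-2)*conj(1) + 2*(0)*conj(1) + 2*(0)*conj(-1) + 2*(0)*conj(-1)]
      = (1/8)[(2) + (-2) + (0) + (0) + (0)] = 0/8 = 0
  <chi_4*chi_5, chi_3> = (1/8)[1*(2)*conj(1) + 1*(-2)*conj(1) + 2*(0)*conj(-1) + 2*(0)*conj(1) + 2*(0)*conj(-1)]
      = (1/8)[(2) + (-2) + (0) + (0) + (0)] = 0/8 = 0
  <chi_4*chi_5, chi_4> = (1/8)[1*(2)*conj(1) + 1*(-2)*conj(1) + 2*(0)*conj(-1) + 2*(0)*conj(-1) + 2*(0)*conj(1)]
      = (1/8)[(2) + (-2) + (0) + (0) + (0)] = 0/8 = 0
  <chi_4*chi_5, chi_5> = (1/8)[1*(2)*conj(2) + 1*(-2)*conj(-2) + 2*(0)*conj(0) + 2*(0)*conj(0) + 2*(0)*conj(0)]
      = (1/8)[(4) + (4) + (0) + (0) + (0)] = 8/8 = 1
Hence the multiplicities are chi_5: 1. Dimension check: dim(chi_4)*dim(chi_5) = 1*2 = 2 and sum (mult * dim) = 1*2 = 2.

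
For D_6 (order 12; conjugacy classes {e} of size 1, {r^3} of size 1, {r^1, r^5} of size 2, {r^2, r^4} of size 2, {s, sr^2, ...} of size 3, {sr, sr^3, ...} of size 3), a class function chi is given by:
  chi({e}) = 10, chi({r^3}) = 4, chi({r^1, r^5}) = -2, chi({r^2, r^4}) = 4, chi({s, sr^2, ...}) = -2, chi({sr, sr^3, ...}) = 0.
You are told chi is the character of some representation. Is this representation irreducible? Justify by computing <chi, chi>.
Not irreducible (reducible): <chi, chi> = 14 > 1.

Reasoning: <chi, chi> = (1/|G|) sum_C |C| * |chi(C)|^2 = (1/12)[1*|10|^2 + 1*|4|^2 + 2*|-2|^2 + 2*|4|^2 + 3*|-2|^2 + 3*|0|^2]
  = (1/12)[(100) + (16) + (8) + (32) + (12) + (0)] = 168/12 = 14.
A character is irreducible iff <chi, chi> = 1, so this representation is reducible.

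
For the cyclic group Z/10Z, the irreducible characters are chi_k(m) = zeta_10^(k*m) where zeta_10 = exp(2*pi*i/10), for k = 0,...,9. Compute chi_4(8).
chi_4(8) = zeta_10^32 = exp(2*I*pi/5)

Justification: chi_4(8) = zeta_10^(4*8) = zeta_10^32. Since zeta_10^10 = 1, this equals zeta_10^2 = exp(2*pi*i*2/10) = exp(2*I*pi/5).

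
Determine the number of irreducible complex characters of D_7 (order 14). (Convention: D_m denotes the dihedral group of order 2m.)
5

Argument: The number of irreducible complex representations of a finite group equals its number of conjugacy classes. D_7 has 5 conjugacy classes ((n+3)/2 for n odd), so D_7 (order 14) has exactly 5 irreducible complex representations.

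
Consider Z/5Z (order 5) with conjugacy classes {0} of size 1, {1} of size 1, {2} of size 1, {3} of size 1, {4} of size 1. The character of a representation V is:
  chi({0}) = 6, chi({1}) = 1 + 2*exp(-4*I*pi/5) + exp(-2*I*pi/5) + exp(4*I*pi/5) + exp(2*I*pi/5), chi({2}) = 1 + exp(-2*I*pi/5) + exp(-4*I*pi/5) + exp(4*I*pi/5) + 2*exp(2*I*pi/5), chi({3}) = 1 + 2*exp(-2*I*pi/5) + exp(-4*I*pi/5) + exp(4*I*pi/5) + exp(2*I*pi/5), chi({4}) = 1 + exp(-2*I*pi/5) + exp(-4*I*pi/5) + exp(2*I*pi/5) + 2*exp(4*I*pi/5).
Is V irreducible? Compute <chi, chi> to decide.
Not irreducible (reducible): <chi, chi> = 8 > 1.

Derivation: <chi, chi> = (1/|G|) sum_C |C| * |chi(C)|^2 = (1/5)[1*|6|^2 + 1*|1 + 2*exp(-4*I*pi/5) + exp(-2*I*pi/5) + exp(4*I*pi/5) + exp(2*I*pi/5)|^2 + 1*|1 + exp(-2*I*pi/5) + exp(-4*I*pi/5) + exp(4*I*pi/5) + 2*exp(2*I*pi/5)|^2 + 1*|1 + 2*exp(-2*I*pi/5) + exp(-4*I*pi/5) + exp(4*I*pi/5) + exp(2*I*pi/5)|^2 + 1*|1 + exp(-2*I*pi/5) + exp(-4*I*pi/5) + exp(2*I*pi/5) + 2*exp(4*I*pi/5)|^2]
  = (1/5)[(36) + (1) + (1) + (1) + (1)] = 40/5 = 8.
(Exp terms are combined using exp(i*s)*conj(exp(i*t)) = exp(i*(s-t)), and sums of them are collapsed using the identity that for every m > 1 the m distinct m-th roots of unity sum to 0, e.g. 1 + exp(2*I*pi/3) + exp(-2*I*pi/3) = 0.)
A character is irreducible iff <chi, chi> = 1, so this representation is reducible.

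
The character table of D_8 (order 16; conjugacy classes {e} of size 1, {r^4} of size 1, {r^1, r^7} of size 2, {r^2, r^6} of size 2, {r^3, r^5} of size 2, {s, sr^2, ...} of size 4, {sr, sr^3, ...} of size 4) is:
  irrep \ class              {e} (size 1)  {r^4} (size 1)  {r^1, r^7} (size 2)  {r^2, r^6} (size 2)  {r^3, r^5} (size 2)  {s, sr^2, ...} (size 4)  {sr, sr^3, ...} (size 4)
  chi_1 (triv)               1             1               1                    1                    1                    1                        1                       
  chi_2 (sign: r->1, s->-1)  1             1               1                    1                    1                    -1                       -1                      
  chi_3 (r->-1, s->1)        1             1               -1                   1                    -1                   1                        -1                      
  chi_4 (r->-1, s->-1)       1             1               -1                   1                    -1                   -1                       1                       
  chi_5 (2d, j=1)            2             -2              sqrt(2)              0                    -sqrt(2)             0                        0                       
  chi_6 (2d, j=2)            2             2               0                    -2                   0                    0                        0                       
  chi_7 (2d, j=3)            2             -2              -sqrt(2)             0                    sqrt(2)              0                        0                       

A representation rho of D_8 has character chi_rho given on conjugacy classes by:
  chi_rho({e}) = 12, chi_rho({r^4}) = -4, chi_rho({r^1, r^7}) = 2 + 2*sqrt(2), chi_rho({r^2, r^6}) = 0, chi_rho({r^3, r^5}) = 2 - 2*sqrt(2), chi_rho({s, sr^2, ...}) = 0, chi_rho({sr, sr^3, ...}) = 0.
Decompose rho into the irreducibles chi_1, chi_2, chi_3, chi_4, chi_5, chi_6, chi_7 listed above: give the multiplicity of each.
Multiplicities: chi_1: 1, chi_2: 1, chi_3: 0, chi_4: 0, chi_5: 3, chi_6: 1, chi_7: 1.

Details: Use <chi_rho, chi> = (1/|G|) sum_C |C| * chi_rho(C) * conj(chi(C)) with |G| = 16 for each irreducible chi in the table:
  <chi_rho, chi_1> = (1/16)[1*(12)*conj(1) + 1*(-4)*conj(1) + 2*(2 + 2*sqrt(2))*conj(1) + 2*(0)*conj(1) + 2*(2 - 2*sqrt(2))*conj(1) + 4*(0)*conj(1) + 4*(0)*conj(1)]
      = (1/16)[(12) + (-4) + (4 + 4*sqrt(2)) + (0) + (4 - 4*sqrt(2)) + (0) + (0)] = 16/16 = 1
  <chi_rho, chi_2> = (1/16)[1*(12)*conj(1) + 1*(-4)*conj(1) + 2*(2 + 2*sqrt(2))*conj(1) + 2*(0)*conj(1) + 2*(2 - 2*sqrt(2))*conj(1) + 4*(0)*conj(-1) + 4*(0)*conj(-1)]
      = (1/16)[(12) + (-4) + (4 + 4*sqrt(2)) + (0) + (4 - 4*sqrt(2)) + (0) + (0)] = 16/16 = 1
  <chi_rho, chi_3> = (1/16)[1*(12)*conj(1) + 1*(-4)*conj(1) + 2*(2 + 2*sqrt(2))*conj(-1) + 2*(0)*conj(1) + 2*(2 - 2*sqrt(2))*conj(-1) + 4*(0)*conj(1) + 4*(0)*conj(-1)]
      = (1/16)[(12) + (-4) + (-4*sqrt(2) - 4) + (0) + (-4 + 4*sqrt(2)) + (0) + (0)] = 0/16 = 0
  <chi_rho, chi_4> = (1/16)[1*(12)*conj(1) + 1*(-4)*conj(1) + 2*(2 + 2*sqrt(2))*conj(-1) + 2*(0)*conj(1) + 2*(2 - 2*sqrt(2))*conj(-1) + 4*(0)*conj(-1) + 4*(0)*conj(1)]
      = (1/16)[(12) + (-4) + (-4*sqrt(2) - 4) + (0) + (-4 + 4*sqrt(2)) + (0) + (0)] = 0/16 = 0
  <chi_rho, chi_5> = (1/16)[1*(12)*conj(2) + 1*(-4)*conj(-2) + 2*(2 + 2*sqrt(2))*conj(sqrt(2)) + 2*(0)*conj(0) + 2*(2 - 2*sqrt(2))*conj(-sqrt(2)) + 4*(0)*conj(0) + 4*(0)*conj(0)]
      = (1/16)[(24) + (8) + (4*sqrt(2) + 8) + (0) + (8 - 4*sqrt(2)) + (0) + (0)] = 48/16 = 3
  <chi_rho, chi_6> = (1/16)[1*(12)*conj(2) + 1*(-4)*conj(2) + 2*(2 + 2*sqrt(2))*conj(0) + 2*(0)*conj(-2) + 2*(2 - 2*sqrt(2))*conj(0) + 4*(0)*conj(0) + 4*(0)*conj(0)]
      = (1/16)[(24) + (-8) + (0) + (0) + (0) + (0) + (0)] = 16/16 = 1
  <chi_rho, chi_7> = (1/16)[1*(12)*conj(2) + 1*(-4)*conj(-2) + 2*(2 + 2*sqrt(2))*conj(-sqrt(2)) + 2*(0)*conj(0) + 2*(2 - 2*sqrt(2))*conj(sqrt(2)) + 4*(0)*conj(0) + 4*(0)*conj(0)]
      = (1/16)[(24) + (8) + (-8 - 4*sqrt(2)) + (0) + (-8 + 4*sqrt(2)) + (0) + (0)] = 16/16 = 1
Dimension check: dim(rho) = sum (mult * dim) = 1*1 + 1*1 + 0*1 + 0*1 + 3*2 + 1*2 + 1*2 = 12 = chi_rho(e) = 12.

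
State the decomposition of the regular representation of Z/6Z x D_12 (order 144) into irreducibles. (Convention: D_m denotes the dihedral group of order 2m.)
Each irreducible V_i of dimension d_i appears with multiplicity d_i, i.e. rho_reg = (direct sum over all irreducibles V_i) d_i V_i. The irreducible dimensions for Z/6Z x D_12 are 1, 1, 1, 1, 1, 1, 1, 1, 1, 1, 1, 1, 1, 1, 1, 1, 1, 1, 1, 1, 1, 1, 1, 1, 2, 2, 2, 2, 2, 2, 2, 2, 2, 2, 2, 2, 2, 2, 2, 2, 2, 2, 2, 2, 2, 2, 2, 2, 2, 2, 2, 2, 2, 2: 24 irreducibles of dimension 1, each with multiplicity 1; 30 irreducibles of dimension 2, each with multiplicity 2. Total dimension 24*1*1 + 30*2*2 = 144 = |G|.

Derivation: General theorem: in the regular representation of a finite group G, each irreducible appears with multiplicity equal to its dimension. Check: dim(rho_reg) = sum d_i^2 = 1 + 1 + 1 + 1 + 1 + 1 + 1 + 1 + 1 + 1 + 1 + 1 + 1 + 1 + 1 + 1 + 1 + 1 + 1 + 1 + 1 + 1 + 1 + 1 + 4 + 4 + 4 + 4 + 4 + 4 + 4 + 4 + 4 + 4 + 4 + 4 + 4 + 4 + 4 + 4 + 4 + 4 + 4 + 4 + 4 + 4 + 4 + 4 + 4 + 4 + 4 + 4 + 4 + 4 = 144 = |G|.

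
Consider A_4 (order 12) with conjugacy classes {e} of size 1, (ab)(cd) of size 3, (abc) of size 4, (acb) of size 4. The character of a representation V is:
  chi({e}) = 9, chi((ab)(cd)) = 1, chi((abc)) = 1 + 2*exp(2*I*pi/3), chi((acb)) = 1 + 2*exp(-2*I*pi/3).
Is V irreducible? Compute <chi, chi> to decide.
Not irreducible (reducible): <chi, chi> = 9 > 1.

Justification: <chi, chi> = (1/|G|) sum_C |C| * |chi(C)|^2 = (1/12)[1*|9|^2 + 3*|1|^2 + 4*|1 + 2*exp(2*I*pi/3)|^2 + 4*|1 + 2*exp(-2*I*pi/3)|^2]
  = (1/12)[(81) + (3) + (12) + (12)] = 108/12 = 9.
(Exp terms are combined using exp(i*s)*conj(exp(i*t)) = exp(i*(s-t)), and sums of them are collapsed using the identity that for every m > 1 the m distinct m-th roots of unity sum to 0, e.g. 1 + exp(2*I*pi/3) + exp(-2*I*pi/3) = 0.)
A character is irreducible iff <chi, chi> = 1, so this representation is reducible.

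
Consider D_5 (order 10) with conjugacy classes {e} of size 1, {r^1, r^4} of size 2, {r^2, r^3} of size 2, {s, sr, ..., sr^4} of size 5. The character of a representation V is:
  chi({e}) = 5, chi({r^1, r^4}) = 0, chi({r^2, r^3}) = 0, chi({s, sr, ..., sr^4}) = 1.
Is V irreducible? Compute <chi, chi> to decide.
Not irreducible (reducible): <chi, chi> = 3 > 1.

<chi, chi> = (1/|G|) sum_C |C| * |chi(C)|^2 = (1/10)[1*|5|^2 + 2*|0|^2 + 2*|0|^2 + 5*|1|^2]
  = (1/10)[(25) + (0) + (0) + (5)] = 30/10 = 3.
A character is irreducible iff <chi, chi> = 1, so this representation is reducible.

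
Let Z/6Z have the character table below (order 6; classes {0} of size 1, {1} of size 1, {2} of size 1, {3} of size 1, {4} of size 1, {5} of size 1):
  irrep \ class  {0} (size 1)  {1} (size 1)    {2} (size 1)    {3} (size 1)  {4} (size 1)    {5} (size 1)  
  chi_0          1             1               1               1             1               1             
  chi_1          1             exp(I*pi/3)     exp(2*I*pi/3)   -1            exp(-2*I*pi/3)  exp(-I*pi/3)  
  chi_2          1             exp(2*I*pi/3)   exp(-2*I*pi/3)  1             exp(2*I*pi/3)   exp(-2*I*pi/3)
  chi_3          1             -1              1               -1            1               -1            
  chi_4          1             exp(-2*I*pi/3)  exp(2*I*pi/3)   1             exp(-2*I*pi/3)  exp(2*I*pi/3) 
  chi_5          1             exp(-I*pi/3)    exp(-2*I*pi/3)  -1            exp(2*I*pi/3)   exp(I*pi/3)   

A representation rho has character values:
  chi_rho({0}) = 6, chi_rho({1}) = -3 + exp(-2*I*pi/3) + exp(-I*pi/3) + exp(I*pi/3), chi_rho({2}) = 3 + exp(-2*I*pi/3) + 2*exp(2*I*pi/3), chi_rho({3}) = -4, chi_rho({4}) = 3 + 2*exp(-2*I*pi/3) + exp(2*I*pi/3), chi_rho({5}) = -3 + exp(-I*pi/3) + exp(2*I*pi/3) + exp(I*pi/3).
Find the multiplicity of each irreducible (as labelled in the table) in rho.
Multiplicities: chi_0: 0, chi_1: 1, chi_2: 0, chi_3: 3, chi_4: 1, chi_5: 1.

Details: Use <chi_rho, chi> = (1/|G|) sum_C |C| * chi_rho(C) * conj(chi(C)) with |G| = 6 for each irreducible chi in the table:
  <chi_rho, chi_0> = (1/6)[1*(6)*conj(1) + 1*(-3 + exp(-2*I*pi/3) + exp(-I*pi/3) + exp(I*pi/3))*conj(1) + 1*(3 + exp(-2*I*pi/3) + 2*exp(2*I*pi/3))*conj(1) + 1*(-4)*conj(1) + 1*(3 + 2*exp(-2*I*pi/3) + exp(2*I*pi/3))*conj(1) + 1*(-3 + exp(-I*pi/3) + exp(2*I*pi/3) + exp(I*pi/3))*conj(1)]
      = (1/6)[(6) + (-3 + exp(-2*I*pi/3) + exp(-I*pi/3) + exp(I*pi/3)) + (3 + exp(-2*I*pi/3) + 2*exp(2*I*pi/3)) + (-4) + (3 + 2*exp(-2*I*pi/3) + exp(2*I*pi/3)) + (-3 + exp(-I*pi/3) + exp(2*I*pi/3) + exp(I*pi/3))] = 0/6 = 0
  <chi_rho, chi_1> = (1/6)[1*(6)*conj(1) + 1*(-3 + exp(-2*I*pi/3) + exp(-I*pi/3) + exp(I*pi/3))*conj(exp(I*pi/3)) + 1*(3 + exp(-2*I*pi/3) + 2*exp(2*I*pi/3))*conj(exp(2*I*pi/3)) + 1*(-4)*conj(-1) + 1*(3 + 2*exp(-2*I*pi/3) + exp(2*I*pi/3))*conj(exp(-2*I*pi/3)) + 1*(-3 + exp(-I*pi/3) + exp(2*I*pi/3) + exp(I*pi/3))*conj(exp(-I*pi/3))]
      = (1/6)[(6) + (exp(-2*I*pi/3) - 3*exp(-I*pi/3)) + (2 + 3*exp(-2*I*pi/3) + exp(2*I*pi/3)) + (4) + (2 + exp(-2*I*pi/3) + 3*exp(2*I*pi/3)) + (-3*exp(I*pi/3) + exp(2*I*pi/3))] = 6/6 = 1
  <chi_rho, chi_2> = (1/6)[1*(6)*conj(1) + 1*(-3 + exp(-2*I*pi/3) + exp(-I*pi/3) + exp(I*pi/3))*conj(exp(2*I*pi/3)) + 1*(3 + exp(-2*I*pi/3) + 2*exp(2*I*pi/3))*conj(exp(-2*I*pi/3)) + 1*(-4)*conj(1) + 1*(3 + 2*exp(-2*I*pi/3) + exp(2*I*pi/3))*conj(exp(2*I*pi/3)) + 1*(-3 + exp(-I*pi/3) + exp(2*I*pi/3) + exp(I*pi/3))*conj(exp(-2*I*pi/3))]
      = (1/6)[(6) + (-1 + exp(-I*pi/3) + exp(2*I*pi/3) - 3*exp(-2*I*pi/3)) + (1 + 2*exp(-2*I*pi/3) + 3*exp(2*I*pi/3)) + (-4) + (1 + 3*exp(-2*I*pi/3) + 2*exp(2*I*pi/3)) + (-1 - 3*exp(2*I*pi/3) + exp(-2*I*pi/3) + exp(I*pi/3))] = 0/6 = 0
  <chi_rho, chi_3> = (1/6)[1*(6)*conj(1) + 1*(-3 + exp(-2*I*pi/3) + exp(-I*pi/3) + exp(I*pi/3))*conj(-1) + 1*(3 + exp(-2*I*pi/3) + 2*exp(2*I*pi/3))*conj(1) + 1*(-4)*conj(-1) + 1*(3 + 2*exp(-2*I*pi/3) + exp(2*I*pi/3))*conj(1) + 1*(-3 + exp(-I*pi/3) + exp(2*I*pi/3) + exp(I*pi/3))*conj(-1)]
      = (1/6)[(6) + (3 - exp(I*pi/3) - exp(-I*pi/3) - exp(-2*I*pi/3)) + (3 + exp(-2*I*pi/3) + 2*exp(2*I*pi/3)) + (4) + (3 + 2*exp(-2*I*pi/3) + exp(2*I*pi/3)) + (3 - exp(I*pi/3) - exp(2*I*pi/3) - exp(-I*pi/3))] = 18/6 = 3
  <chi_rho, chi_4> = (1/6)[1*(6)*conj(1) + 1*(-3 + exp(-2*I*pi/3) + exp(-I*pi/3) + exp(I*pi/3))*conj(exp(-2*I*pi/3)) + 1*(3 + exp(-2*I*pi/3) + 2*exp(2*I*pi/3))*conj(exp(2*I*pi/3)) + 1*(-4)*conj(1) + 1*(3 + 2*exp(-2*I*pi/3) + exp(2*I*pi/3))*conj(exp(-2*I*pi/3)) + 1*(-3 + exp(-I*pi/3) + exp(2*I*pi/3) + exp(I*pi/3))*conj(exp(2*I*pi/3))]
      = (1/6)[(6) + (-3*exp(2*I*pi/3) + exp(I*pi/3)) + (2 + 3*exp(-2*I*pi/3) + exp(2*I*pi/3)) + (-4) + (2 + exp(-2*I*pi/3) + 3*exp(2*I*pi/3)) + (exp(-I*pi/3) - 3*exp(-2*I*pi/3))] = 6/6 = 1
  <chi_rho, chi_5> = (1/6)[1*(6)*conj(1) + 1*(-3 + exp(-2*I*pi/3) + exp(-I*pi/3) + exp(I*pi/3))*conj(exp(-I*pi/3)) + 1*(3 + exp(-2*I*pi/3) + 2*exp(2*I*pi/3))*conj(exp(-2*I*pi/3)) + 1*(-4)*conj(-1) + 1*(3 + 2*exp(-2*I*pi/3) + exp(2*I*pi/3))*conj(exp(2*I*pi/3)) + 1*(-3 + exp(-I*pi/3) + exp(2*I*pi/3) + exp(I*pi/3))*conj(exp(I*pi/3))]
      = (1/6)[(6) + (1 - 3*exp(I*pi/3) + exp(-I*pi/3) + exp(2*I*pi/3)) + (1 + 2*exp(-2*I*pi/3) + 3*exp(2*I*pi/3)) + (4) + (1 + 3*exp(-2*I*pi/3) + 2*exp(2*I*pi/3)) + (1 + exp(-2*I*pi/3) + exp(I*pi/3) - 3*exp(-I*pi/3))] = 6/6 = 1
(Exp terms are combined using exp(i*s)*conj(exp(i*t)) = exp(i*(s-t)), and sums of them are collapsed using the identity that for every m > 1 the m distinct m-th roots of unity sum to 0, e.g. 1 + exp(2*I*pi/3) + exp(-2*I*pi/3) = 0.)
Dimension check: dim(rho) = sum (mult * dim) = 0*1 + 1*1 + 0*1 + 3*1 + 1*1 + 1*1 = 6 = chi_rho(e) = 6.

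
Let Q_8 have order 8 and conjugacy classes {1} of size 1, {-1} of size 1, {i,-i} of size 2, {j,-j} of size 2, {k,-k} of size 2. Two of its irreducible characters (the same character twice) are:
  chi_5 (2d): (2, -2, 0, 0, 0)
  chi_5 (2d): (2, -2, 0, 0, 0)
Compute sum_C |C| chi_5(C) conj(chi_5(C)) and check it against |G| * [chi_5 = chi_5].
Sum = 8 = |G| = 8; so <chi_5, chi_5> = 1 (norm-1 confirms irreducibility).

Working: Compute term by term over conjugacy classes (|C| * chi_5(C) * conj(chi_5(C))):
  1*(2)*conj(2) + 1*(-2)*conj(-2) + 2*(0)*conj(0) + 2*(0)*conj(0) + 2*(0)*conj(0)
  = (4) + (4) + (0) + (0) + (0)
  = 8.
Dividing by |G| = 8 gives 8/8 = 1, matching the row-orthogonality relation <chi_5, chi_5> = [chi_5 = chi_5].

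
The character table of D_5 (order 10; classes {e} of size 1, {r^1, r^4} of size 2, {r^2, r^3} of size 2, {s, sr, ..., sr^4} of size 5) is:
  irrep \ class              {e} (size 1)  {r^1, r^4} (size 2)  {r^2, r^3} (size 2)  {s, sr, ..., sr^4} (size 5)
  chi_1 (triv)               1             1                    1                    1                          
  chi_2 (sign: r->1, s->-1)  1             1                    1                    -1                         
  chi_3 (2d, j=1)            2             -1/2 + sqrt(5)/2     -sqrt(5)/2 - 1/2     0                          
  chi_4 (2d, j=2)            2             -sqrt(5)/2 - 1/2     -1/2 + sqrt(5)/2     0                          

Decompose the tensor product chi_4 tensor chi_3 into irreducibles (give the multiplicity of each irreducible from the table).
chi_4 tensor chi_3 = chi_3 + chi_4 (all other irreducibles have multiplicity 0).

Justification: The character of a tensor product is the pointwise product (chi_4 * chi_3)(C) = chi_4(C) * chi_3(C):
  {e}: (2)*(2), {r^1, r^4}: (-sqrt(5)/2 - 1/2)*(-1/2 + sqrt(5)/2), {r^2, r^3}: (-1/2 + sqrt(5)/2)*(-sqrt(5)/2 - 1/2), {s, sr, ..., sr^4}: (0)*(0)
so (chi_4 * chi_3) takes values
  {e} -> 4, {r^1, r^4} -> -1, {r^2, r^3} -> -1, {s, sr, ..., sr^4} -> 0.
Now take the inner product of this character with each irreducible chi from the table, <chi_4*chi_3, chi> = (1/10) sum_C |C| (chi_4*chi_3)(C) conj(chi(C)):
  <chi_4*chi_3, chi_1> = (1/10)[1*(4)*conj(1) + 2*(-1)*conj(1) + 2*(-1)*conj(1) + 5*(0)*conj(1)]
      = (1/10)[(4) + (-2) + (-2) + (0)] = 0/10 = 0
  <chi_4*chi_3, chi_2> = (1/10)[1*(4)*conj(1) + 2*(-1)*conj(1) + 2*(-1)*conj(1) + 5*(0)*conj(-1)]
      = (1/10)[(4) + (-2) + (-2) + (0)] = 0/10 = 0
  <chi_4*chi_3, chi_3> = (1/10)[1*(4)*conj(2) + 2*(-1)*conj(-1/2 + sqrt(5)/2) + 2*(-1)*conj(-sqrt(5)/2 - 1/2) + 5*(0)*conj(0)]
      = (1/10)[(8) + (1 - sqrt(5)) + (1 + sqrt(5)) + (0)] = 10/10 = 1
  <chi_4*chi_3, chi_4> = (1/10)[1*(4)*conj(2) + 2*(-1)*conj(-sqrt(5)/2 - 1/2) + 2*(-1)*conj(-1/2 + sqrt(5)/2) + 5*(0)*conj(0)]
      = (1/10)[(8) + (1 + sqrt(5)) + (1 - sqrt(5)) + (0)] = 10/10 = 1
Hence the multiplicities are chi_3: 1, chi_4: 1. Dimension check: dim(chi_4)*dim(chi_3) = 2*2 = 4 and sum (mult * dim) = 1*2 + 1*2 = 4.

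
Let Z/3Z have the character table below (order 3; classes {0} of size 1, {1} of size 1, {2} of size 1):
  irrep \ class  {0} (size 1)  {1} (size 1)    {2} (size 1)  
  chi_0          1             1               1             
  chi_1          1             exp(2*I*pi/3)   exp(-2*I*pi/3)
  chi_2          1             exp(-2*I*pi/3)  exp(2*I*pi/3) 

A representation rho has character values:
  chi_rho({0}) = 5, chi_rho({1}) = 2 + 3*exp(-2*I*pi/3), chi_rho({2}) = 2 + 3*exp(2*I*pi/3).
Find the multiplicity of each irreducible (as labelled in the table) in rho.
Multiplicities: chi_0: 2, chi_1: 0, chi_2: 3.

Reasoning: Use <chi_rho, chi> = (1/|G|) sum_C |C| * chi_rho(C) * conj(chi(C)) with |G| = 3 for each irreducible chi in the table:
  <chi_rho, chi_0> = (1/3)[1*(5)*conj(1) + 1*(2 + 3*exp(-2*I*pi/3))*conj(1) + 1*(2 + 3*exp(2*I*pi/3))*conj(1)]
      = (1/3)[(5) + (2 + 3*exp(-2*I*pi/3)) + (2 + 3*exp(2*I*pi/3))] = 6/3 = 2
  <chi_rho, chi_1> = (1/3)[1*(5)*conj(1) + 1*(2 + 3*exp(-2*I*pi/3))*conj(exp(2*I*pi/3)) + 1*(2 + 3*exp(2*I*pi/3))*conj(exp(-2*I*pi/3))]
      = (1/3)[(5) + (2*exp(-2*I*pi/3) + 3*exp(2*I*pi/3)) + (3*exp(-2*I*pi/3) + 2*exp(2*I*pi/3))] = 0/3 = 0
  <chi_rho, chi_2> = (1/3)[1*(5)*conj(1) + 1*(2 + 3*exp(-2*I*pi/3))*conj(exp(-2*I*pi/3)) + 1*(2 + 3*exp(2*I*pi/3))*conj(exp(2*I*pi/3))]
      = (1/3)[(5) + (3 + 2*exp(2*I*pi/3)) + (3 + 2*exp(-2*I*pi/3))] = 9/3 = 3
(Exp terms are combined using exp(i*s)*conj(exp(i*t)) = exp(i*(s-t)), and sums of them are collapsed using the identity that for every m > 1 the m distinct m-th roots of unity sum to 0, e.g. 1 + exp(2*I*pi/3) + exp(-2*I*pi/3) = 0.)
Dimension check: dim(rho) = sum (mult * dim) = 2*1 + 0*1 + 3*1 = 5 = chi_rho(e) = 5.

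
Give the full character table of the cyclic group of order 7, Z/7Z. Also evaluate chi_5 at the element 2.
Character table of Z/7Z (irreps indexed chi_0,...,chi_6 with chi_k(m) = zeta_7^(k*m), zeta_7 = exp(2*pi*i/7)):
  irrep \ class  {0} (size 1)  {1} (size 1)    {2} (size 1)    {3} (size 1)    {4} (size 1)    {5} (size 1)    {6} (size 1)  
  chi_0          1             1               1               1               1               1               1             
  chi_1          1             exp(2*I*pi/7)   exp(4*I*pi/7)   exp(6*I*pi/7)   exp(-6*I*pi/7)  exp(-4*I*pi/7)  exp(-2*I*pi/7)
  chi_2          1             exp(4*I*pi/7)   exp(-6*I*pi/7)  exp(-2*I*pi/7)  exp(2*I*pi/7)   exp(6*I*pi/7)   exp(-4*I*pi/7)
  chi_3          1             exp(6*I*pi/7)   exp(-2*I*pi/7)  exp(4*I*pi/7)   exp(-4*I*pi/7)  exp(2*I*pi/7)   exp(-6*I*pi/7)
  chi_4          1             exp(-6*I*pi/7)  exp(2*I*pi/7)   exp(-4*I*pi/7)  exp(4*I*pi/7)   exp(-2*I*pi/7)  exp(6*I*pi/7) 
  chi_5          1             exp(-4*I*pi/7)  exp(6*I*pi/7)   exp(2*I*pi/7)   exp(-2*I*pi/7)  exp(-6*I*pi/7)  exp(4*I*pi/7) 
  chi_6          1             exp(-2*I*pi/7)  exp(-4*I*pi/7)  exp(-6*I*pi/7)  exp(6*I*pi/7)   exp(4*I*pi/7)   exp(2*I*pi/7) 

Spot check: chi_5(2) = zeta_7^(5*2) = zeta_7^10 = exp(6*I*pi/7).

Explanation: Z/7Z is abelian, so all 7 irreducible complex representations are 1-dimensional. They are given by chi_k(m) = zeta_7^(k*m) for k = 0,...,6. Row orthogonality: sum_m chi_k(m) conj(chi_l(m)) = 7 * [k = l].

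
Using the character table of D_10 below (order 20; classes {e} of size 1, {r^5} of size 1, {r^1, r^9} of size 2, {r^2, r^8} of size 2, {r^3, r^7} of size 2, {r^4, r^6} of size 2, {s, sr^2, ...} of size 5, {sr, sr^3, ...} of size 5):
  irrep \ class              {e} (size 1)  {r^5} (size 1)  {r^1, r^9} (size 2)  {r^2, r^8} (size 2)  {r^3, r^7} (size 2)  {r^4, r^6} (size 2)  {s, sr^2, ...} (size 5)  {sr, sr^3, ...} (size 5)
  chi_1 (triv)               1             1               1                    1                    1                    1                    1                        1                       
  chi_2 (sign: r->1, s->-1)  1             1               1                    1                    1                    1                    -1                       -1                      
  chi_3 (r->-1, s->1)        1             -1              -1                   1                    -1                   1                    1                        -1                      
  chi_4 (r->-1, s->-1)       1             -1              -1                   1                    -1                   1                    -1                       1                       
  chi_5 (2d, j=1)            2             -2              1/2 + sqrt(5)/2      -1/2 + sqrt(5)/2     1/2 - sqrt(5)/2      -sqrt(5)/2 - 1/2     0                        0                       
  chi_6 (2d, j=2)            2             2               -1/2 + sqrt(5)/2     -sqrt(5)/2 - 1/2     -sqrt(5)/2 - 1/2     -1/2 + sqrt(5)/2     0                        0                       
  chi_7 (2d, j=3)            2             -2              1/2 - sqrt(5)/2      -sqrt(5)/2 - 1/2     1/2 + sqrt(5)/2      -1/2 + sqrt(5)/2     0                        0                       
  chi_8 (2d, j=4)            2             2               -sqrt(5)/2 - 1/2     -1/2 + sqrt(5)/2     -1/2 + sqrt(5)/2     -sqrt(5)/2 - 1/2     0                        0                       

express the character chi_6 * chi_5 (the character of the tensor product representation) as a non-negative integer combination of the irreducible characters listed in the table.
chi_6 tensor chi_5 = chi_5 + chi_7 (all other irreducibles have multiplicity 0).

Reasoning: The character of a tensor product is the pointwise product (chi_6 * chi_5)(C) = chi_6(C) * chi_5(C):
  {e}: (2)*(2), {r^5}: (2)*(-2), {r^1, r^9}: (-1/2 + sqrt(5)/2)*(1/2 + sqrt(5)/2), {r^2, r^8}: (-sqrt(5)/2 - 1/2)*(-1/2 + sqrt(5)/2), {r^3, r^7}: (-sqrt(5)/2 - 1/2)*(1/2 - sqrt(5)/2), {r^4, r^6}: (-1/2 + sqrt(5)/2)*(-sqrt(5)/2 - 1/2), {s, sr^2, ...}: (0)*(0), {sr, sr^3, ...}: (0)*(0)
so (chi_6 * chi_5) takes values
  {e} -> 4, {r^5} -> -4, {r^1, r^9} -> 1, {r^2, r^8} -> -1, {r^3, r^7} -> 1, {r^4, r^6} -> -1, {s, sr^2, ...} -> 0, {sr, sr^3, ...} -> 0.
Now take the inner product of this character with each irreducible chi from the table, <chi_6*chi_5, chi> = (1/20) sum_C |C| (chi_6*chi_5)(C) conj(chi(C)):
  <chi_6*chi_5, chi_1> = (1/20)[1*(4)*conj(1) + 1*(-4)*conj(1) + 2*(1)*conj(1) + 2*(-1)*conj(1) + 2*(1)*conj(1) + 2*(-1)*conj(1) + 5*(0)*conj(1) + 5*(0)*conj(1)]
      = (1/20)[(4) + (-4) + (2) + (-2) + (2) + (-2) + (0) + (0)] = 0/20 = 0
  <chi_6*chi_5, chi_2> = (1/20)[1*(4)*conj(1) + 1*(-4)*conj(1) + 2*(1)*conj(1) + 2*(-1)*conj(1) + 2*(1)*conj(1) + 2*(-1)*conj(1) + 5*(0)*conj(-1) + 5*(0)*conj(-1)]
      = (1/20)[(4) + (-4) + (2) + (-2) + (2) + (-2) + (0) + (0)] = 0/20 = 0
  <chi_6*chi_5, chi_3> = (1/20)[1*(4)*conj(1) + 1*(-4)*conj(-1) + 2*(1)*conj(-1) + 2*(-1)*conj(1) + 2*(1)*conj(-1) + 2*(-1)*conj(1) + 5*(0)*conj(1) + 5*(0)*conj(-1)]
      = (1/20)[(4) + (4) + (-2) + (-2) + (-2) + (-2) + (0) + (0)] = 0/20 = 0
  <chi_6*chi_5, chi_4> = (1/20)[1*(4)*conj(1) + 1*(-4)*conj(-1) + 2*(1)*conj(-1) + 2*(-1)*conj(1) + 2*(1)*conj(-1) + 2*(-1)*conj(1) + 5*(0)*conj(-1) + 5*(0)*conj(1)]
      = (1/20)[(4) + (4) + (-2) + (-2) + (-2) + (-2) + (0) + (0)] = 0/20 = 0
  <chi_6*chi_5, chi_5> = (1/20)[1*(4)*conj(2) + 1*(-4)*conj(-2) + 2*(1)*conj(1/2 + sqrt(5)/2) + 2*(-1)*conj(-1/2 + sqrt(5)/2) + 2*(1)*conj(1/2 - sqrt(5)/2) + 2*(-1)*conj(-sqrt(5)/2 - 1/2) + 5*(0)*conj(0) + 5*(0)*conj(0)]
      = (1/20)[(8) + (8) + (1 + sqrt(5)) + (1 - sqrt(5)) + (1 - sqrt(5)) + (1 + sqrt(5)) + (0) + (0)] = 20/20 = 1
  <chi_6*chi_5, chi_6> = (1/20)[1*(4)*conj(2) + 1*(-4)*conj(2) + 2*(1)*conj(-1/2 + sqrt(5)/2) + 2*(-1)*conj(-sqrt(5)/2 - 1/2) + 2*(1)*conj(-sqrt(5)/2 - 1/2) + 2*(-1)*conj(-1/2 + sqrt(5)/2) + 5*(0)*conj(0) + 5*(0)*conj(0)]
      = (1/20)[(8) + (-8) + (-1 + sqrt(5)) + (1 + sqrt(5)) + (-sqrt(5) - 1) + (1 - sqrt(5)) + (0) + (0)] = 0/20 = 0
  <chi_6*chi_5, chi_7> = (1/20)[1*(4)*conj(2) + 1*(-4)*conj(-2) + 2*(1)*conj(1/2 - sqrt(5)/2) + 2*(-1)*conj(-sqrt(5)/2 - 1/2) + 2*(1)*conj(1/2 + sqrt(5)/2) + 2*(-1)*conj(-1/2 + sqrt(5)/2) + 5*(0)*conj(0) + 5*(0)*conj(0)]
      = (1/20)[(8) + (8) + (1 - sqrt(5)) + (1 + sqrt(5)) + (1 + sqrt(5)) + (1 - sqrt(5)) + (0) + (0)] = 20/20 = 1
  <chi_6*chi_5, chi_8> = (1/20)[1*(4)*conj(2) + 1*(-4)*conj(2) + 2*(1)*conj(-sqrt(5)/2 - 1/2) + 2*(-1)*conj(-1/2 + sqrt(5)/2) + 2*(1)*conj(-1/2 + sqrt(5)/2) + 2*(-1)*conj(-sqrt(5)/2 - 1/2) + 5*(0)*conj(0) + 5*(0)*conj(0)]
      = (1/20)[(8) + (-8) + (-sqrt(5) - 1) + (1 - sqrt(5)) + (-1 + sqrt(5)) + (1 + sqrt(5)) + (0) + (0)] = 0/20 = 0
Hence the multiplicities are chi_5: 1, chi_7: 1. Dimension check: dim(chi_6)*dim(chi_5) = 2*2 = 4 and sum (mult * dim) = 1*2 + 1*2 = 4.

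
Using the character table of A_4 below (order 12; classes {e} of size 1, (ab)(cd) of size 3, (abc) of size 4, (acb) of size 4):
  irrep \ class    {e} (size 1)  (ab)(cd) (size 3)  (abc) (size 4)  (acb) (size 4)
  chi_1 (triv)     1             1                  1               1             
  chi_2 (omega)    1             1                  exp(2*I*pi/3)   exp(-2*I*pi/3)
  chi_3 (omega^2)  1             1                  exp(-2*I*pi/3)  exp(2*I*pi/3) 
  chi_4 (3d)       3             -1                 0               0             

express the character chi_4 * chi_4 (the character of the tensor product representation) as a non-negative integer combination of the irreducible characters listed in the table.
chi_4 tensor chi_4 = chi_1 + chi_2 + chi_3 + 2*chi_4 (all other irreducibles have multiplicity 0).

Derivation: The character of a tensor product is the pointwise product (chi_4 * chi_4)(C) = chi_4(C) * chi_4(C):
  {e}: (3)*(3), (ab)(cd): (-1)*(-1), (abc): (0)*(0), (acb): (0)*(0)
so (chi_4 * chi_4) takes values
  {e} -> 9, (ab)(cd) -> 1, (abc) -> 0, (acb) -> 0.
Now take the inner product of this character with each irreducible chi from the table, <chi_4*chi_4, chi> = (1/12) sum_C |C| (chi_4*chi_4)(C) conj(chi(C)):
  <chi_4*chi_4, chi_1> = (1/12)[1*(9)*conj(1) + 3*(1)*conj(1) + 4*(0)*conj(1) + 4*(0)*conj(1)]
      = (1/12)[(9) + (3) + (0) + (0)] = 12/12 = 1
  <chi_4*chi_4, chi_2> = (1/12)[1*(9)*conj(1) + 3*(1)*conj(1) + 4*(0)*conj(exp(2*I*pi/3)) + 4*(0)*conj(exp(-2*I*pi/3))]
      = (1/12)[(9) + (3) + (0) + (0)] = 12/12 = 1
  <chi_4*chi_4, chi_3> = (1/12)[1*(9)*conj(1) + 3*(1)*conj(1) + 4*(0)*conj(exp(-2*I*pi/3)) + 4*(0)*conj(exp(2*I*pi/3))]
      = (1/12)[(9) + (3) + (0) + (0)] = 12/12 = 1
  <chi_4*chi_4, chi_4> = (1/12)[1*(9)*conj(3) + 3*(1)*conj(-1) + 4*(0)*conj(0) + 4*(0)*conj(0)]
      = (1/12)[(27) + (-3) + (0) + (0)] = 24/12 = 2
(Exp terms are combined using exp(i*s)*conj(exp(i*t)) = exp(i*(s-t)), and sums of them are collapsed using the identity that for every m > 1 the m distinct m-th roots of unity sum to 0, e.g. 1 + exp(2*I*pi/3) + exp(-2*I*pi/3) = 0.)
Hence the multiplicities are chi_1: 1, chi_2: 1, chi_3: 1, chi_4: 2. Dimension check: dim(chi_4)*dim(chi_4) = 3*3 = 9 and sum (mult * dim) = 1*1 + 1*1 + 1*1 + 2*3 = 9.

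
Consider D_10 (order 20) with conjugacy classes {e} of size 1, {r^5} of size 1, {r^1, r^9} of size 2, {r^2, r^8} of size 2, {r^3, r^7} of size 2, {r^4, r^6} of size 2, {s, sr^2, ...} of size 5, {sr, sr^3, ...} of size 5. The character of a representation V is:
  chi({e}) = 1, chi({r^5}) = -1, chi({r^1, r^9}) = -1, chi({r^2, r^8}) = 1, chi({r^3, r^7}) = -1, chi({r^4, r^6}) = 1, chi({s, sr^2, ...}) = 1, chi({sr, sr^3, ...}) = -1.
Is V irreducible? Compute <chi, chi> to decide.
Irreducible: <chi, chi> = 1.

Proof sketch: <chi, chi> = (1/|G|) sum_C |C| * |chi(C)|^2 = (1/20)[1*|1|^2 + 1*|-1|^2 + 2*|-1|^2 + 2*|1|^2 + 2*|-1|^2 + 2*|1|^2 + 5*|1|^2 + 5*|-1|^2]
  = (1/20)[(1) + (1) + (2) + (2) + (2) + (2) + (5) + (5)] = 20/20 = 1.
A character is irreducible iff <chi, chi> = 1, so this representation is irreducible.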